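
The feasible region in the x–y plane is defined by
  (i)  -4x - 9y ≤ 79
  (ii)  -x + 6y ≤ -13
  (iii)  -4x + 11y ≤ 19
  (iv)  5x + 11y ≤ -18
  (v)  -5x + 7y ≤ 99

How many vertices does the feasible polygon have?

Pairwise boundary intersections that survive every other constraint:
  (-119/11, -131/33)
  (707, -323)
  (35/41, -83/41)

3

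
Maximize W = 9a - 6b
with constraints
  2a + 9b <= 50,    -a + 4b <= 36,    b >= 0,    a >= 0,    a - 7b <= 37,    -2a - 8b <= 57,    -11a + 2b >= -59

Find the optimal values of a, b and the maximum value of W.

a = 59/11, b = 0, maximum W = 531/11

Vertices and W = 9a - 6b:
  (0, 50/9) → W = -100/3
  (631/103, 432/103) → W = 3087/103
  (0, 0) → W = 0
  (59/11, 0) → W = 531/11

The optimum lies where b = 0 and -11a + 2b = -59.
Solving simultaneously gives a = 59/11, b = 0.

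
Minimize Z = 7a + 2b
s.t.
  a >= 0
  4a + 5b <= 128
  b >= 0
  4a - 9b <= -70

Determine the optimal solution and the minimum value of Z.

Feasible corners and Z = 7a + 2b:
  (0, 128/5) → Z = 256/5
  (0, 70/9) → Z = 140/9
  (401/28, 99/7) → Z = 3599/28

The binding constraints are a = 0 and 4a - 9b = -70.
Solving simultaneously gives a = 0, b = 70/9.

a = 0, b = 70/9, minimum Z = 140/9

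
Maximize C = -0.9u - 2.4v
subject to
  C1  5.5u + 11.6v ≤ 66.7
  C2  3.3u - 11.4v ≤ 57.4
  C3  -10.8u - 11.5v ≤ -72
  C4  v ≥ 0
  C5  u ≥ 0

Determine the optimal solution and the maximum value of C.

u = 20/3, v = 0, maximum C = -6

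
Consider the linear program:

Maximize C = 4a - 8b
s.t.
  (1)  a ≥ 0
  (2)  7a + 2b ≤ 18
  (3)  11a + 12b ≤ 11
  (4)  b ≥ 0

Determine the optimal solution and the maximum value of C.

Extreme points and C = 4a - 8b:
  (0, 11/12) → C = -22/3
  (0, 0) → C = 0
  (1, 0) → C = 4

At the optimal vertex, 11a + 12b = 11 and b = 0.
Solving simultaneously gives a = 1, b = 0.

a = 1, b = 0, maximum C = 4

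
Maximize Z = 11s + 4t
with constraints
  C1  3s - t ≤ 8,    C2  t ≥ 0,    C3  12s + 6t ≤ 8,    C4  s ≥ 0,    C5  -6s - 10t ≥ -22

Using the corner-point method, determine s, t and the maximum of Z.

s = 2/3, t = 0, maximum Z = 22/3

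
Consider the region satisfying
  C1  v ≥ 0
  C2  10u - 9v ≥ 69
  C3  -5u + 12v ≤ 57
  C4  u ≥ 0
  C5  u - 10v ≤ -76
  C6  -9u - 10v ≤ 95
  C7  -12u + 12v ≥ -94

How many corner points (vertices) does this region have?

4

Of the 21 pairwise boundary intersections, those satisfying every inequality are:
  (447/25, 61/5)
  (1374/91, 829/91)
  (151/7, 577/42)
  (463/27, 503/54)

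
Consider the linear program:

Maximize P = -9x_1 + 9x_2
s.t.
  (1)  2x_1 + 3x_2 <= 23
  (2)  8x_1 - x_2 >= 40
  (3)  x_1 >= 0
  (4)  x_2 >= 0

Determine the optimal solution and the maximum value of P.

x_1 = 11/2, x_2 = 4, maximum P = -27/2

Extreme points and P = -9x_1 + 9x_2:
  (11/2, 4) → P = -27/2
  (23/2, 0) → P = -207/2
  (5, 0) → P = -45

The optimum lies where 2x_1 + 3x_2 = 23 and 8x_1 - x_2 = 40.
Solving simultaneously gives x_1 = 11/2, x_2 = 4.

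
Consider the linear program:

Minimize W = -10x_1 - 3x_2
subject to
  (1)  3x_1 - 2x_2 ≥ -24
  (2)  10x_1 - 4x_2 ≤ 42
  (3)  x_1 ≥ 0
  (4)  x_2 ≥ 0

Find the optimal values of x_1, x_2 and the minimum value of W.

Feasible corners and W = -10x_1 - 3x_2:
  (45/2, 183/4) → W = -1449/4
  (0, 12) → W = -36
  (21/5, 0) → W = -42
  (0, 0) → W = 0

The optimum lies where 3x_1 - 2x_2 = -24 and 10x_1 - 4x_2 = 42.
Solving simultaneously gives x_1 = 45/2, x_2 = 183/4.

x_1 = 45/2, x_2 = 183/4, minimum W = -1449/4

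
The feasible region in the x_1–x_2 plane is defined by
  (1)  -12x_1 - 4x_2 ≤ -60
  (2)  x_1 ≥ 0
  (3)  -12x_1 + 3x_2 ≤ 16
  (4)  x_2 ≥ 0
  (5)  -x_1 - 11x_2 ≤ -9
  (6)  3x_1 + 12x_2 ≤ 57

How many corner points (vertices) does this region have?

The feasible vertices (each the meet of two boundaries and inside every other half-plane) are:
  (39/8, 3/8)
  (41/11, 42/11)
  (9, 0)
  (19, 0)

4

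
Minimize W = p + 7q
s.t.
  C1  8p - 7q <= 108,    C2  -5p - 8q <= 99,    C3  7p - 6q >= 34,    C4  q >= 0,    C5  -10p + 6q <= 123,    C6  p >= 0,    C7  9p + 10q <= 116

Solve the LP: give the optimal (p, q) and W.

p = 34/7, q = 0, minimum W = 34/7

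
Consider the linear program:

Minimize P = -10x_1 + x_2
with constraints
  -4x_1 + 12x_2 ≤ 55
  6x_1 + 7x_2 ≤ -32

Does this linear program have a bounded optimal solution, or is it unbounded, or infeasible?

unbounded

From the feasible point (-769/100, 101/50), moving in the direction (7, -6) keeps every constraint satisfied while P decreases without bound.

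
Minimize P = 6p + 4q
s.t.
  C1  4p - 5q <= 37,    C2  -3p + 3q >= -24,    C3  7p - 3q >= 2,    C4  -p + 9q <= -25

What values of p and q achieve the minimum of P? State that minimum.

Feasible corners and P = 6p + 4q:
  (3, -5) → P = -2
  (-101/23, -251/23) → P = -70
  (47/8, -17/8) → P = 107/4
  (-19/20, -173/60) → P = -517/30

At the optimal vertex, 4p - 5q = 37 and 7p - 3q = 2.
Solving simultaneously gives p = -101/23, q = -251/23.

p = -101/23, q = -251/23, minimum P = -70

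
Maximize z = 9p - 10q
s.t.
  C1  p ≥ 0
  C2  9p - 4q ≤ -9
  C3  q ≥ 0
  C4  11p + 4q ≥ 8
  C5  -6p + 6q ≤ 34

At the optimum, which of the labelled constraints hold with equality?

C1 and C2

Extreme points and z = 9p - 10q:
  (0, 9/4) → z = -45/2
  (0, 17/3) → z = -170/3
  (41/15, 42/5) → z = -297/5

The maximum is at (0, 9/4). Substituting into each constraint, equality holds for C1 and C2; the remaining constraints have slack.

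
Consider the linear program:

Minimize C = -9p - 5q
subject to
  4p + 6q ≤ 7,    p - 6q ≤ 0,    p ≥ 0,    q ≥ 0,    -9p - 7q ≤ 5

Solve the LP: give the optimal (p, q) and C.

p = 7/5, q = 7/30, minimum C = -413/30

Vertices and C = -9p - 5q:
  (7/5, 7/30) → C = -413/30
  (0, 7/6) → C = -35/6
  (0, 0) → C = 0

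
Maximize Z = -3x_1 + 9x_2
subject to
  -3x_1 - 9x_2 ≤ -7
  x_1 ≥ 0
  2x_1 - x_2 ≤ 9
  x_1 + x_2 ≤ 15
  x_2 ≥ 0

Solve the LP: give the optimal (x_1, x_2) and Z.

Extreme points and Z = -3x_1 + 9x_2:
  (0, 7/9) → Z = 7
  (7/3, 0) → Z = -7
  (0, 15) → Z = 135
  (8, 7) → Z = 39
  (9/2, 0) → Z = -27/2

At the optimal vertex, x_1 = 0 and x_1 + x_2 = 15.
Solving simultaneously gives x_1 = 0, x_2 = 15.

x_1 = 0, x_2 = 15, maximum Z = 135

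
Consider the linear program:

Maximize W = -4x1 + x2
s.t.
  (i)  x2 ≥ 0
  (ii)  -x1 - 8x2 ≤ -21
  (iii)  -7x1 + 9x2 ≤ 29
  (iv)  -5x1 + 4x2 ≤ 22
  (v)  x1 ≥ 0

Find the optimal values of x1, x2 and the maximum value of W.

x1 = 0, x2 = 29/9, maximum W = 29/9

Extreme points and W = -4x1 + x2:
  (21, 0) → W = -84
  (0, 21/8) → W = 21/8
  (0, 29/9) → W = 29/9
The feasible region is unbounded (it extends along (1, 0), (9, 7)), but W strictly decreases along every unbounded feasible direction, so there is no improving ray and the maximum is attained at a vertex.

The binding constraints are -7x1 + 9x2 = 29 and x1 = 0.
Solving simultaneously gives x1 = 0, x2 = 29/9.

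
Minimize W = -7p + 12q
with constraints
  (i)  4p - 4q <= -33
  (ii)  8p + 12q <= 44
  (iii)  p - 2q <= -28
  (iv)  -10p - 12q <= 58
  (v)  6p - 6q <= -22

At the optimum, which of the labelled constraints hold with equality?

(ii) and (iii)

Vertices and W = -7p + 12q:
  (-62/7, 67/7) → W = 1238/7
  (-51, 113/3) → W = 809
  (-113/8, 111/16) → W = 1457/8

The minimum is at (-62/7, 67/7). Substituting into each constraint, equality holds for (ii) and (iii); the remaining constraints have slack.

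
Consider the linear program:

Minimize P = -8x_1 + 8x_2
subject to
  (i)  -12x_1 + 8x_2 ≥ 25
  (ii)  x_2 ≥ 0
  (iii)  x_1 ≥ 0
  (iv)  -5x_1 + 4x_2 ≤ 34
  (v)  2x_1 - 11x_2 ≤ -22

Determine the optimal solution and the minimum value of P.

x_1 = 0, x_2 = 25/8, minimum P = 25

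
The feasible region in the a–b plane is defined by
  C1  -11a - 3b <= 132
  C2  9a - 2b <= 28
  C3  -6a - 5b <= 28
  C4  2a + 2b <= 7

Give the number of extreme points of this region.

4

Of the 6 pairwise boundary intersections, those satisfying every inequality are:
  (-576/37, 484/37)
  (-285/16, 341/16)
  (28/19, -140/19)
  (35/11, 7/22)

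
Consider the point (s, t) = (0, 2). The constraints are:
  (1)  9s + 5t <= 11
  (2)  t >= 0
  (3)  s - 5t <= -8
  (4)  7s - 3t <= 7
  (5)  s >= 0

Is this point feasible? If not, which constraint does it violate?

feasible

(1): 10 ≤ 11 ✓
(2): 2 ≥ 0 ✓
(3): -10 ≤ -8 ✓
(4): -6 ≤ 7 ✓
(5): 0 ≥ 0 ✓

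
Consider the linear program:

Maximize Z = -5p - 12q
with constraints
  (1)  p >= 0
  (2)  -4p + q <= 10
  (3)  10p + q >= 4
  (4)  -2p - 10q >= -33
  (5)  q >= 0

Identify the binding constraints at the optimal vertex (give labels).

(3) and (5)

Corner points and Z = -5p - 12q:
  (1/14, 23/7) → Z = -557/14
  (2/5, 0) → Z = -2
  (33/2, 0) → Z = -165/2

The maximum is at (2/5, 0). Substituting into each constraint, equality holds for (3) and (5); the remaining constraints have slack.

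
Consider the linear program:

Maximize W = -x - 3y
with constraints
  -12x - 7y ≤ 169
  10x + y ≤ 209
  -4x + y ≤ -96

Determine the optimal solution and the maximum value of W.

Vertices and W = -x - 3y:
  (816/29, -2099/29) → W = 189
  (503/40, -457/10) → W = 4981/40
  (305/14, -62/7) → W = 67/14

x = 816/29, y = -2099/29, maximum W = 189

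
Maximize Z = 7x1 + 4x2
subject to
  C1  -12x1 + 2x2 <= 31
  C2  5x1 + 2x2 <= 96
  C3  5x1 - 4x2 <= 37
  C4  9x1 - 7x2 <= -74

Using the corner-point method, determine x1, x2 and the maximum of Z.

x1 = 65/17, x2 = 1307/34, maximum Z = 3069/17

Corner points and Z = 7x1 + 4x2:
  (65/17, 1307/34) → Z = 3069/17
  (-23/22, 203/22) → Z = 651/22
  (524/53, 1234/53) → Z = 8604/53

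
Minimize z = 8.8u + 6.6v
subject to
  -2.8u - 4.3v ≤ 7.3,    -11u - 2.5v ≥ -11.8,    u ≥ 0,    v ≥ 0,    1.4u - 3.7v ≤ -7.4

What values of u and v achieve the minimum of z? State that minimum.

u = 0, v = 2, minimum z = 13.2

Corner points and z = 8.8u + 6.6v:
  (0, 118/25) → z = 3894/125
  (37/65, 144/65) → z = 1276/65
  (0, 2) → z = 66/5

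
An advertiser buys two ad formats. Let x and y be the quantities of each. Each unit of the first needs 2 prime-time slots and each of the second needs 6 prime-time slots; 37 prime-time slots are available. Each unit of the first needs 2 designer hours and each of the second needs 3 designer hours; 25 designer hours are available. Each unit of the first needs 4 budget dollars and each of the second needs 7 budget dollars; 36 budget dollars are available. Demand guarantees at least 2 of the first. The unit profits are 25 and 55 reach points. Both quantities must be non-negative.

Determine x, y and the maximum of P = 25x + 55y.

x = 2, y = 4, maximum P = 270

Feasible corners and P = 25x + 55y:
  (9, 0) → P = 225
  (2, 0) → P = 50
  (2, 4) → P = 270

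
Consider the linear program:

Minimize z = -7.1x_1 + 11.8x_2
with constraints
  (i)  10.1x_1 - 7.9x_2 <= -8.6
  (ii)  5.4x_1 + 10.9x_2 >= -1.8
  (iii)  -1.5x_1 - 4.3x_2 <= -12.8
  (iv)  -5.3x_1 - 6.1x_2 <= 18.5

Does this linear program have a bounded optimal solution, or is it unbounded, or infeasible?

Feasible corners and z = -7.1x_1 + 11.8x_2:
  (3207/2764, 7109/2764) → z = 122233/5528
  (-1433/124, 869/124) → z = 40857/248
The feasible region has finitely many vertices and no improving ray; the minimum is 122233/5528 at (3207/2764, 7109/2764).

bounded optimum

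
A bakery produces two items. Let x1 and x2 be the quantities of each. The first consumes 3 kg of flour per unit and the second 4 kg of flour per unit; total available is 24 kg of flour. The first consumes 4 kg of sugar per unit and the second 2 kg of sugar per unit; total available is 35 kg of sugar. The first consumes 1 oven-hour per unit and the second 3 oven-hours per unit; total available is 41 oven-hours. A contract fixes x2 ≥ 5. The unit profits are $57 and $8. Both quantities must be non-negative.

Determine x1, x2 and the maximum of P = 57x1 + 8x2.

x1 = 4/3, x2 = 5, maximum P = 116

Corner points and P = 57x1 + 8x2:
  (0, 6) → P = 48
  (0, 5) → P = 40
  (4/3, 5) → P = 116

The optimum lies where 3x1 + 4x2 = 24 and x2 = 5.
Solving simultaneously gives x1 = 4/3, x2 = 5.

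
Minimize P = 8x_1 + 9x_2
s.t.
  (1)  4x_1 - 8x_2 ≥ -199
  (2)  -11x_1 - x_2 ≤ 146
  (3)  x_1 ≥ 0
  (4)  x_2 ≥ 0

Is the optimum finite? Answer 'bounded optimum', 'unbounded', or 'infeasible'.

bounded optimum

Feasible corners and P = 8x_1 + 9x_2:
  (0, 199/8) → P = 1791/8
  (0, 0) → P = 0
The feasible region has finitely many vertices and no improving ray; the minimum is 0 at (0, 0).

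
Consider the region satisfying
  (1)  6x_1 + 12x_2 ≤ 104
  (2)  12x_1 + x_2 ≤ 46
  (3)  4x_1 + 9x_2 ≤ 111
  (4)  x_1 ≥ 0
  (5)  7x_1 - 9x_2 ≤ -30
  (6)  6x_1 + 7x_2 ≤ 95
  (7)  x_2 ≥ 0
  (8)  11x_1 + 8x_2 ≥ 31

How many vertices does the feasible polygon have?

Of the 28 pairwise boundary intersections, those satisfying every inequality are:
  (224/69, 162/23)
  (0, 26/3)
  (384/115, 682/115)
  (0, 31/8)
  (39/155, 547/155)

5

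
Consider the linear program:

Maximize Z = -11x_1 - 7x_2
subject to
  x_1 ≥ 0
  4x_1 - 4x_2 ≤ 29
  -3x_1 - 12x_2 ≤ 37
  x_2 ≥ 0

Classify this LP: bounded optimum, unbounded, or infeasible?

Feasible corners and Z = -11x_1 - 7x_2:
  (0, 0) → Z = 0
  (29/4, 0) → Z = -319/4
The feasible region has finitely many vertices and no improving ray; the maximum is 0 at (0, 0).

bounded optimum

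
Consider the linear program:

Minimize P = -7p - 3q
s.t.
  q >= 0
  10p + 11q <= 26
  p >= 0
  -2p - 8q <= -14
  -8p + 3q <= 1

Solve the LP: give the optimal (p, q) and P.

p = 27/29, q = 44/29, minimum P = -321/29

Corner points and P = -7p - 3q:
  (27/29, 44/29) → P = -321/29
  (67/118, 109/59) → P = -1123/118
  (17/35, 57/35) → P = -58/7

The binding constraints are 10p + 11q = 26 and -2p - 8q = -14.
Solving simultaneously gives p = 27/29, q = 44/29.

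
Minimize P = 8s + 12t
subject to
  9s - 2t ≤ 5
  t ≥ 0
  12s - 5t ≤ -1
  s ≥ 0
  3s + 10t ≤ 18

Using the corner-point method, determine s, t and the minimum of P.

s = 0, t = 1/5, minimum P = 12/5

Extreme points and P = 8s + 12t:
  (0, 1/5) → P = 12/5
  (16/27, 73/45) → P = 3268/135
  (0, 9/5) → P = 108/5

The optimum lies where 12s - 5t = -1 and s = 0.
Solving simultaneously gives s = 0, t = 1/5.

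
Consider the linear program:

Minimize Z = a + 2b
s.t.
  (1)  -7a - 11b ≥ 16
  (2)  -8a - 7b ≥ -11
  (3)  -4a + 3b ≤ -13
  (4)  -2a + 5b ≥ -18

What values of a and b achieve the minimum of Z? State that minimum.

a = 11/14, b = -23/7, minimum Z = -81/14

Vertices and Z = a + 2b:
  (19/13, -31/13) → Z = -43/13
  (118/57, -158/57) → Z = -66/19
  (11/14, -23/7) → Z = -81/14

The optimum lies where -4a + 3b = -13 and -2a + 5b = -18.
Solving simultaneously gives a = 11/14, b = -23/7.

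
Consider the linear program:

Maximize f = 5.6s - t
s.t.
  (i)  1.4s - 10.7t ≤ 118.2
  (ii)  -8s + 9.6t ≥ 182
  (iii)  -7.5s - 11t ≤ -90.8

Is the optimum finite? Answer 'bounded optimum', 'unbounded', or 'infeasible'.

From the feasible point (-7.0645, 13.07125), moving in the direction (9.6, 8) keeps every constraint satisfied while f increases without bound.

unbounded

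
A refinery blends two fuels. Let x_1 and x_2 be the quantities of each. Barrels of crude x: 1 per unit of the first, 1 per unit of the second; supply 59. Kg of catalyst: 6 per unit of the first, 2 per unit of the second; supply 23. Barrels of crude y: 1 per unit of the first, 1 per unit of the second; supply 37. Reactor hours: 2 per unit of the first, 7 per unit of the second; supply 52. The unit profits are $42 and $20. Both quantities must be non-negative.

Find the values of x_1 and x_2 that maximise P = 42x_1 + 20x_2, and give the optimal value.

Corner points and P = 42x_1 + 20x_2:
  (0, 0) → P = 0
  (0, 52/7) → P = 1040/7
  (23/6, 0) → P = 161
  (3/2, 7) → P = 203

The binding constraints are 6x_1 + 2x_2 = 23 and 2x_1 + 7x_2 = 52.
Solving simultaneously gives x_1 = 3/2, x_2 = 7.

x_1 = 3/2, x_2 = 7, maximum P = 203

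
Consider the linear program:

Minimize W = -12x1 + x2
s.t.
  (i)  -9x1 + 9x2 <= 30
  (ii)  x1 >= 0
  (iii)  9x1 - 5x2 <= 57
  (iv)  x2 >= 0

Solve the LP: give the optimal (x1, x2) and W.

The optimum lies where -9x1 + 9x2 = 30 and 9x1 - 5x2 = 57.
Solving simultaneously gives x1 = 221/12, x2 = 87/4.

x1 = 221/12, x2 = 87/4, minimum W = -797/4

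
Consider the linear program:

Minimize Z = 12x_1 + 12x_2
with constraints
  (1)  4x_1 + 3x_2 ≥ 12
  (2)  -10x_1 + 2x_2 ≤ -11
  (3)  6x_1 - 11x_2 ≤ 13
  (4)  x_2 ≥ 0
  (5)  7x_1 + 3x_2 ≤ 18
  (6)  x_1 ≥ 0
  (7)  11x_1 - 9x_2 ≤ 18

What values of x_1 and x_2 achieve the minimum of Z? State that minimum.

At the optimal vertex, 4x_1 + 3x_2 = 12 and 7x_1 + 3x_2 = 18.
Solving simultaneously gives x_1 = 2, x_2 = 4/3.

x_1 = 2, x_2 = 4/3, minimum Z = 40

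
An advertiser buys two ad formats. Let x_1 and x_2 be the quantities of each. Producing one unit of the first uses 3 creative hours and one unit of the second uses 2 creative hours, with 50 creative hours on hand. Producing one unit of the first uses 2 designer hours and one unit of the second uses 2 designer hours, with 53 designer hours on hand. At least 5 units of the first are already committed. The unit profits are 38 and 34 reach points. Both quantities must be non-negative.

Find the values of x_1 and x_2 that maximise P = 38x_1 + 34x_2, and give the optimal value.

Extreme points and P = 38x_1 + 34x_2:
  (50/3, 0) → P = 1900/3
  (5, 0) → P = 190
  (5, 35/2) → P = 785

x_1 = 5, x_2 = 35/2, maximum P = 785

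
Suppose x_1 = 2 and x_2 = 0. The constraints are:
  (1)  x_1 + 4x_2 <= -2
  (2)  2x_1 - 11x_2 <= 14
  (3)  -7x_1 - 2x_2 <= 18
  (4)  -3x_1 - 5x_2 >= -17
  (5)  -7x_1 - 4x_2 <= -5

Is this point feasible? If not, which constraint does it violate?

Constraint (1): x_1 + 4x_2 = 2, which is not ≤ -2. All other constraints are satisfied.

not feasible — violates (1)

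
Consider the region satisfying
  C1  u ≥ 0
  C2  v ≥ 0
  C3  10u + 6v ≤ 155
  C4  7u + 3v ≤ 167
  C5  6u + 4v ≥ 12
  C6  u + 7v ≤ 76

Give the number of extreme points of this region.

Of the 15 pairwise boundary intersections, those satisfying every inequality are:
  (0, 3)
  (0, 76/7)
  (31/2, 0)
  (2, 0)
  (629/64, 605/64)

5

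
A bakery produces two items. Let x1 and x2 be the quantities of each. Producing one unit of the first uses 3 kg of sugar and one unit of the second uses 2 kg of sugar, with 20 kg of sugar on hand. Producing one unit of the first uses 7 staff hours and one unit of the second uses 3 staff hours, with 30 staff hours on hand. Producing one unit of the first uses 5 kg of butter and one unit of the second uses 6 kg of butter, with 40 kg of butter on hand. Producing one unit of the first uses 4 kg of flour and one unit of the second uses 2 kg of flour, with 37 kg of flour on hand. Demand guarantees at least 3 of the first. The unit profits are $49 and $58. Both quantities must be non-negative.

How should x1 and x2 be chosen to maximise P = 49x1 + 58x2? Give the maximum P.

Feasible corners and P = 49x1 + 58x2:
  (30/7, 0) → P = 210
  (3, 0) → P = 147
  (3, 3) → P = 321

x1 = 3, x2 = 3, maximum P = 321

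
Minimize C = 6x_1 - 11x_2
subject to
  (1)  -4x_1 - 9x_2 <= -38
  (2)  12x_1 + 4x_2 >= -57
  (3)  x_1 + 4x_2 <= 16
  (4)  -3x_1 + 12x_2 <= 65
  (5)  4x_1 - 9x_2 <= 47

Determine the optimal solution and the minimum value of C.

Corner points and C = 6x_1 - 11x_2:
  (8/7, 26/7) → C = -34
  (85/8, -1/2) → C = 277/4
  (332/25, 17/25) → C = 361/5

The binding constraints are -4x_1 - 9x_2 = -38 and x_1 + 4x_2 = 16.
Solving simultaneously gives x_1 = 8/7, x_2 = 26/7.

x_1 = 8/7, x_2 = 26/7, minimum C = -34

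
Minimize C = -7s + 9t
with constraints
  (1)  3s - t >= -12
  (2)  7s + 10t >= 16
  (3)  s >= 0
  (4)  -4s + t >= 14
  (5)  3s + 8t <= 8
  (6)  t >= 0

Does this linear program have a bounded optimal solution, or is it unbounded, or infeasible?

The boundaries 7s + 10t = 16 and 3s + 8t = 8 meet at (24/13, 4/13), but that point violates -4s + t ≥ 14. Every candidate vertex is excluded by some other constraint, so the feasible region is empty.

infeasible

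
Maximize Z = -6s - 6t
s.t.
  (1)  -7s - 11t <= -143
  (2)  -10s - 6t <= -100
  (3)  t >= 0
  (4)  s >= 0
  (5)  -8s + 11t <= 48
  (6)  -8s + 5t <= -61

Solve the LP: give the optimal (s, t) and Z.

s = 462/41, t = 239/41, maximum Z = -4206/41

Feasible corners and Z = -6s - 6t:
  (143/7, 0) → Z = -858/7
  (462/41, 239/41) → Z = -4206/41
  (911/48, 109/6) → Z = -1783/8
The feasible region is unbounded (it extends along (1, 0), (11, 8)), but Z strictly decreases along every unbounded feasible direction, so there is no improving ray and the maximum is attained at a vertex.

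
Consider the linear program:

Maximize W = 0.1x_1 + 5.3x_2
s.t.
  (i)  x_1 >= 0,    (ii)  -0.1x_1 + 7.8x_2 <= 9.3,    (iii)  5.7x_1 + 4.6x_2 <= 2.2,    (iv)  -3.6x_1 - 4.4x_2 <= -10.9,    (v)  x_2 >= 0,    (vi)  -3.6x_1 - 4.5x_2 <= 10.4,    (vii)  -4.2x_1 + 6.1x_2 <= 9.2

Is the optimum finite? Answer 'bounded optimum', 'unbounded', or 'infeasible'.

infeasible

The boundaries x_1 = 0 and 5.7x_1 + 4.6x_2 = 2.2 meet at (0, 11/23), but that point violates -3.6x_1 - 4.4x_2 ≤ -10.9. Every candidate vertex is excluded by some other constraint, so the feasible region is empty.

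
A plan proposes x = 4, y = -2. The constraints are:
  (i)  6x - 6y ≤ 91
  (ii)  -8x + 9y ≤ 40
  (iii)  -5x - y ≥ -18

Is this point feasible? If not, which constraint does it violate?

(i): 36 ≤ 91 ✓
(ii): -50 ≤ 40 ✓
(iii): -18 ≥ -18 ✓

feasible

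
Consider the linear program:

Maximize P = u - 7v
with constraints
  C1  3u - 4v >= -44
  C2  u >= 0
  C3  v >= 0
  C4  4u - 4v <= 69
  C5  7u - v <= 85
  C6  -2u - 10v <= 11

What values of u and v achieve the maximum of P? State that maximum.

u = 85/7, v = 0, maximum P = 85/7

Corner points and P = u - 7v:
  (0, 11) → P = -77
  (384/25, 563/25) → P = -3557/25
  (0, 0) → P = 0
  (85/7, 0) → P = 85/7

The binding constraints are v = 0 and 7u - v = 85.
Solving simultaneously gives u = 85/7, v = 0.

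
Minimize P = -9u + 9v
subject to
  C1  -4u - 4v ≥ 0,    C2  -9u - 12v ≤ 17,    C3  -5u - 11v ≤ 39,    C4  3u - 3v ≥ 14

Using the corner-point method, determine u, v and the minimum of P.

u = 17/3, v = -17/3, minimum P = -102

Extreme points and P = -9u + 9v:
  (17/3, -17/3) → P = -102
  (7/3, -7/3) → P = -42
  (13/7, -59/21) → P = -42

The optimum lies where -4u - 4v = 0 and -9u - 12v = 17.
Solving simultaneously gives u = 17/3, v = -17/3.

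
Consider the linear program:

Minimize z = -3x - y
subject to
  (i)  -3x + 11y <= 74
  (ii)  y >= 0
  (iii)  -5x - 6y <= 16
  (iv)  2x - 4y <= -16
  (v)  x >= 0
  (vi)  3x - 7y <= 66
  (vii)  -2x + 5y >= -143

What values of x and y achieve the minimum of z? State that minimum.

x = 12, y = 10, minimum z = -46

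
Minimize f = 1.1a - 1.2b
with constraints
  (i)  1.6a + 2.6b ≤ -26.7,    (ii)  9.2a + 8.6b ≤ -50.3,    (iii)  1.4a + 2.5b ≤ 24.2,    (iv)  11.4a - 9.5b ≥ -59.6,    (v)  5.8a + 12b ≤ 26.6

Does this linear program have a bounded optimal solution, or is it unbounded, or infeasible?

bounded optimum

Vertices and f = 1.1a - 1.2b:
  (2471/254, -4129/254) → f = 76729/2540
  (-40861/4484, -10451/2242) → f = -198647/44840
The feasible region has finitely many vertices and no improving ray; the minimum is -198647/44840 at (-40861/4484, -10451/2242).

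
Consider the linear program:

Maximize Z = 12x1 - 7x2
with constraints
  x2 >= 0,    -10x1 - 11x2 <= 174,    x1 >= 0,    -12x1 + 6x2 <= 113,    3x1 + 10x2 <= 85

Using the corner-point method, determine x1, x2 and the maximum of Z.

x1 = 85/3, x2 = 0, maximum Z = 340

Vertices and Z = 12x1 - 7x2:
  (0, 0) → Z = 0
  (85/3, 0) → Z = 340
  (0, 17/2) → Z = -119/2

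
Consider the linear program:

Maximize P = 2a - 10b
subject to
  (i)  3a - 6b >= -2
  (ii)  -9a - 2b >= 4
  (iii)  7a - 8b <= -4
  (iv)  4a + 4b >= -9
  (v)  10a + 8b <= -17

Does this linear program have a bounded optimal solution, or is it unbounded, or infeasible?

Extreme points and P = 2a - 10b:
  (-31/18, -19/36) → P = 11/6
  (-59/42, -31/84) → P = 37/42
  (-22/15, -47/60) → P = 49/10
  (-21/17, -79/136) → P = 227/68
The feasible region has finitely many vertices and no improving ray; the maximum is 49/10 at (-22/15, -47/60).

bounded optimum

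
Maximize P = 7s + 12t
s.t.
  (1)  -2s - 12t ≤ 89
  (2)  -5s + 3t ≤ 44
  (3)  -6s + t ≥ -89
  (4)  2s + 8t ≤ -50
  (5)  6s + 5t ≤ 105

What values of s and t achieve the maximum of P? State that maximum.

s = 331/25, t = -239/25, maximum P = -551/25

Vertices and P = 7s + 12t:
  (-265/22, -119/22) → P = -3283/22
  (979/74, -356/37) → P = -1691/74
  (-251/23, -81/23) → P = -2729/23
  (331/25, -239/25) → P = -551/25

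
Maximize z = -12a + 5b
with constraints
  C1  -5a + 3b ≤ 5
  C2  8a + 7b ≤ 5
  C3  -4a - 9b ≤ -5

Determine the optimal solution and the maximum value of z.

The binding constraints are -5a + 3b = 5 and -4a - 9b = -5.
Solving simultaneously gives a = -10/19, b = 15/19.

a = -10/19, b = 15/19, maximum z = 195/19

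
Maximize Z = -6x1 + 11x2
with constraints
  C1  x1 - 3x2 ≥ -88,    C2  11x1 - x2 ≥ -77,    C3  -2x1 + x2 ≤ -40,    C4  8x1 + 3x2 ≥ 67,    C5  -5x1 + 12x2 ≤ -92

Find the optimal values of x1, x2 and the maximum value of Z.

Vertices and Z = -6x1 + 11x2:
  (444, 532/3) → Z = -2140/3
  (187/14, -93/7) → Z = -1584/7
  (388/19, 16/19) → Z = -2152/19
The feasible region is unbounded (it extends along (3, 1), (3, -8)), but Z strictly decreases along every unbounded feasible direction, so there is no improving ray and the maximum is attained at a vertex.

x1 = 388/19, x2 = 16/19, maximum Z = -2152/19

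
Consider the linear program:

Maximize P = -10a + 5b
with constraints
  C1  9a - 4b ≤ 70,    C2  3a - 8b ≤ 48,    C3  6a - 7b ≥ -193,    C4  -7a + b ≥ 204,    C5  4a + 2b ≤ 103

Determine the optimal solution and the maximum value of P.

a = -1880/27, b = -289/9, maximum P = 14465/27

Vertices and P = -10a + 5b:
  (-1880/27, -289/9) → P = 14465/27
  (-1680/53, -948/53) → P = 12060/53
  (-1235/43, 127/43) → P = 12985/43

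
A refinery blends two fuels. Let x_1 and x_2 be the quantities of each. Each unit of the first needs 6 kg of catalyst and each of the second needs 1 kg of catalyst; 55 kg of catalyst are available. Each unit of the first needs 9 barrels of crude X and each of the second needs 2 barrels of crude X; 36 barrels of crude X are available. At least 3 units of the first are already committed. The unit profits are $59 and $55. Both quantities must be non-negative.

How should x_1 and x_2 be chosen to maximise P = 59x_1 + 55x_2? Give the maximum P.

Corner points and P = 59x_1 + 55x_2:
  (4, 0) → P = 236
  (3, 0) → P = 177
  (3, 9/2) → P = 849/2

The binding constraints are 9x_1 + 2x_2 = 36 and x_1 = 3.
Solving simultaneously gives x_1 = 3, x_2 = 9/2.

x_1 = 3, x_2 = 9/2, maximum P = 849/2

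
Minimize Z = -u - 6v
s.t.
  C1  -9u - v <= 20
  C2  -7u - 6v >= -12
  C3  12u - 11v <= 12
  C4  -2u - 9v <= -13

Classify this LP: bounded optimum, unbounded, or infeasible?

bounded optimum

Vertices and Z = -u - 6v:
  (-132/47, 248/47) → Z = -1356/47
  (-193/79, 157/79) → Z = -749/79
  (10/17, 67/51) → Z = -144/17
The feasible region has finitely many vertices and no improving ray; the minimum is -1356/47 at (-132/47, 248/47).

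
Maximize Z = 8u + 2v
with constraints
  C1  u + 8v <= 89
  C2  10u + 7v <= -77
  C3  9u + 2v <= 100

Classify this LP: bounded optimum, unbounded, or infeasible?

Feasible corners and Z = 8u + 2v:
  (-1239/73, 967/73) → Z = -7978/73
  (854/43, -1693/43) → Z = 3446/43
The feasible region has finitely many vertices and no improving ray; the maximum is 3446/43 at (854/43, -1693/43).

bounded optimum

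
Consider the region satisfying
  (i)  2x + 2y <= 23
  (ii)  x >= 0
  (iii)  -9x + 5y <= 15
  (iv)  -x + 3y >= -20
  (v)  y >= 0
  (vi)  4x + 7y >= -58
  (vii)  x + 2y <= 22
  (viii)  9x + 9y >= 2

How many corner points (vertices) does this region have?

5

Pairwise boundary intersections that survive every other constraint:
  (85/28, 237/28)
  (23/2, 0)
  (0, 3)
  (0, 2/9)
  (2/9, 0)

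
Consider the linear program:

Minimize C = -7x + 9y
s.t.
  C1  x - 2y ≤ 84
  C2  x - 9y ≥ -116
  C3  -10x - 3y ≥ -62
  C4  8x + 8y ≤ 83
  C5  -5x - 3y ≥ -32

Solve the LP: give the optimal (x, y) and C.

Vertices and C = -7x + 9y:
  (376/23, -778/23) → C = -9634/23
  (-181/80, 1011/80) → C = 5183/40
  (6, 2/3) → C = -36
  (7/16, 159/16) → C = 691/8
The feasible region is unbounded (it extends along (-9, -1), (-2, -1)), but C strictly increases along every unbounded feasible direction, so there is no improving ray and the minimum is attained at a vertex.

The optimum lies where x - 2y = 84 and -10x - 3y = -62.
Solving simultaneously gives x = 376/23, y = -778/23.

x = 376/23, y = -778/23, minimum C = -9634/23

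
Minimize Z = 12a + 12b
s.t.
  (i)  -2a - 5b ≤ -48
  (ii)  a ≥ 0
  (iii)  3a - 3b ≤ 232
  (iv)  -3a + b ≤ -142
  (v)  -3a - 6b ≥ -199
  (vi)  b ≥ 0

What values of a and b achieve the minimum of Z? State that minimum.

a = 142/3, b = 0, minimum Z = 568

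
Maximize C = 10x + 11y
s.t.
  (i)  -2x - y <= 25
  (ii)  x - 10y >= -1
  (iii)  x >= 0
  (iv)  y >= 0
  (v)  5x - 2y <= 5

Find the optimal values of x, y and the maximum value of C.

Vertices and C = 10x + 11y:
  (0, 1/10) → C = 11/10
  (13/12, 5/24) → C = 105/8
  (0, 0) → C = 0
  (1, 0) → C = 10

x = 13/12, y = 5/24, maximum C = 105/8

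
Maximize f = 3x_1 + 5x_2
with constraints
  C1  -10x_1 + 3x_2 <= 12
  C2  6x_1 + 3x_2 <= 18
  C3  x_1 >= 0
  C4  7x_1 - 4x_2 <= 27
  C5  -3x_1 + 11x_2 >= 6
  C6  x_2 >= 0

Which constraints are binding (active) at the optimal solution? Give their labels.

Extreme points and f = 3x_1 + 5x_2:
  (3/8, 21/4) → f = 219/8
  (0, 4) → f = 20
  (12/5, 6/5) → f = 66/5
  (0, 6/11) → f = 30/11

The maximum is at (3/8, 21/4). Substituting into each constraint, equality holds for C1 and C2; the remaining constraints have slack.

C1 and C2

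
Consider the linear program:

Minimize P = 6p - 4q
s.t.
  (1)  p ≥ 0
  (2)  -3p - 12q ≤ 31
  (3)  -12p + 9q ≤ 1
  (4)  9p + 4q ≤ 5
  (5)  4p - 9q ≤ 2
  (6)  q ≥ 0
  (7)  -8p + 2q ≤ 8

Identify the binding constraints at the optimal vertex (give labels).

(1) and (3)

Feasible corners and P = 6p - 4q:
  (0, 1/9) → P = -4/9
  (0, 0) → P = 0
  (41/129, 23/43) → P = -10/43
  (53/97, 2/97) → P = 310/97
  (1/2, 0) → P = 3

The minimum is at (0, 1/9). Substituting into each constraint, equality holds for (1) and (3); the remaining constraints have slack.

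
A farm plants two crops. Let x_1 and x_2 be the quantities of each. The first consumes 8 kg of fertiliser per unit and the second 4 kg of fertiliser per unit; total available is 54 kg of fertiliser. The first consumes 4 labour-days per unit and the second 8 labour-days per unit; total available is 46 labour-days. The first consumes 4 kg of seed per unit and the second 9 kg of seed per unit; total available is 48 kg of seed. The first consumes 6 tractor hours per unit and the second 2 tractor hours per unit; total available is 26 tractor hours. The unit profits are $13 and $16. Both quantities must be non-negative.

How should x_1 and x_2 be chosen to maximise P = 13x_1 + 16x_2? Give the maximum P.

Corner points and P = 13x_1 + 16x_2:
  (0, 0) → P = 0
  (0, 16/3) → P = 256/3
  (13/3, 0) → P = 169/3
  (3, 4) → P = 103

x_1 = 3, x_2 = 4, maximum P = 103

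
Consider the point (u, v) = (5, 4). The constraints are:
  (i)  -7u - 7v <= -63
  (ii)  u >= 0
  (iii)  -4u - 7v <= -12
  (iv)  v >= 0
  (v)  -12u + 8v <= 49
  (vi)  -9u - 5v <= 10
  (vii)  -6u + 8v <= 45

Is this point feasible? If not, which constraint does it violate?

(i): -63 ≤ -63 ✓
(ii): 5 ≥ 0 ✓
(iii): -48 ≤ -12 ✓
(iv): 4 ≥ 0 ✓
(v): -28 ≤ 49 ✓
(vi): -65 ≤ 10 ✓
(vii): 2 ≤ 45 ✓

feasible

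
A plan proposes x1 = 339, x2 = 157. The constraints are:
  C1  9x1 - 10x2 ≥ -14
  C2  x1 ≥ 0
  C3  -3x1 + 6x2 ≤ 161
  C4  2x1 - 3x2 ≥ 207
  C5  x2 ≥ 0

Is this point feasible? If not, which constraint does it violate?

feasible

C1: 1481 ≥ -14 ✓
C2: 339 ≥ 0 ✓
C3: -75 ≤ 161 ✓
C4: 207 ≥ 207 ✓
C5: 157 ≥ 0 ✓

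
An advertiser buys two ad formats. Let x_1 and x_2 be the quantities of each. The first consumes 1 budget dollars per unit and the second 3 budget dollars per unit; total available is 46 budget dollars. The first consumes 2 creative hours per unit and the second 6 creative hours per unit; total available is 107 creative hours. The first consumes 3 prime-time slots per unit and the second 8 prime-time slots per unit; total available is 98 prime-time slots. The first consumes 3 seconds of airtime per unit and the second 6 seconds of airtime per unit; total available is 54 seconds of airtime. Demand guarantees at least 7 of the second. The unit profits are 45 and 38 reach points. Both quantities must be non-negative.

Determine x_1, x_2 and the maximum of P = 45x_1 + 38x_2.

Feasible corners and P = 45x_1 + 38x_2:
  (0, 9) → P = 342
  (0, 7) → P = 266
  (4, 7) → P = 446

At the optimal vertex, 3x_1 + 6x_2 = 54 and x_2 = 7.
Solving simultaneously gives x_1 = 4, x_2 = 7.

x_1 = 4, x_2 = 7, maximum P = 446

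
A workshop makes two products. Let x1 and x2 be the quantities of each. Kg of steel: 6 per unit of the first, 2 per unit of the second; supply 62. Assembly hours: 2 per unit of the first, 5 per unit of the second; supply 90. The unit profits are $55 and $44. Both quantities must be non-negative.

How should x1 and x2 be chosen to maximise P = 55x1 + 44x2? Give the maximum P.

Extreme points and P = 55x1 + 44x2:
  (0, 0) → P = 0
  (0, 18) → P = 792
  (31/3, 0) → P = 1705/3
  (5, 16) → P = 979

x1 = 5, x2 = 16, maximum P = 979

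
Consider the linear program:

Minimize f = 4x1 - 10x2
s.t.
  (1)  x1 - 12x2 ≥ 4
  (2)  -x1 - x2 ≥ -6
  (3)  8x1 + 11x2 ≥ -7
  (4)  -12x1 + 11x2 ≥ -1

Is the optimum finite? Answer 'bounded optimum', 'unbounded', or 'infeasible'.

Feasible corners and f = 4x1 - 10x2:
  (-40/107, -39/107) → f = 230/107
  (-32/133, -47/133) → f = 18/7
  (-3/10, -23/55) → f = 164/55
The feasible region has finitely many vertices and no improving ray; the minimum is 230/107 at (-40/107, -39/107).

bounded optimum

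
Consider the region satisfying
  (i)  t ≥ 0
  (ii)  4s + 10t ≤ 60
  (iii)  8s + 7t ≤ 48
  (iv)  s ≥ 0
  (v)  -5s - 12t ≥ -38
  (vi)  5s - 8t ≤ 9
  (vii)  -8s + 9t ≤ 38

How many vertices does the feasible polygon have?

Pairwise boundary intersections that survive every other constraint:
  (0, 0)
  (9/5, 0)
  (0, 19/6)
  (103/25, 29/20)

4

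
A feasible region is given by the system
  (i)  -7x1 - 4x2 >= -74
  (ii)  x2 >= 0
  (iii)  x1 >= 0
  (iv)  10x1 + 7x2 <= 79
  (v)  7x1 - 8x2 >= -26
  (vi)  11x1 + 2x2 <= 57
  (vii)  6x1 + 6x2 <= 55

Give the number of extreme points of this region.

Intersecting each pair of boundary lines and keeping only the points that satisfy every inequality leaves:
  (0, 0)
  (57/11, 0)
  (0, 13/4)
  (142/45, 541/90)
  (116/27, 263/54)

5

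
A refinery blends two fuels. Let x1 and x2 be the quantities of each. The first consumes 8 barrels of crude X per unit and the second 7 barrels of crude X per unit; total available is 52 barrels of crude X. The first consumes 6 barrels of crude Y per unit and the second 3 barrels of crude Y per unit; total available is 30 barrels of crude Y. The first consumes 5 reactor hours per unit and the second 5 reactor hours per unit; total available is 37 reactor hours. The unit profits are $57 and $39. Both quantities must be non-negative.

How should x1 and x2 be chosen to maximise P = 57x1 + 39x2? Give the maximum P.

The binding constraints are 8x1 + 7x2 = 52 and 6x1 + 3x2 = 30.
Solving simultaneously gives x1 = 3, x2 = 4.

x1 = 3, x2 = 4, maximum P = 327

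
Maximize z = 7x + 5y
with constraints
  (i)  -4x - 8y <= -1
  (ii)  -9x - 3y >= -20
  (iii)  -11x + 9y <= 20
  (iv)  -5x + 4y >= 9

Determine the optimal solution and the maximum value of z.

Corner points and z = 7x + 5y:
  (-151/124, 91/124) → z = -301/62
  (-17/14, 41/56) → z = -271/56
  (-1, 1) → z = -2

x = -1, y = 1, maximum z = -2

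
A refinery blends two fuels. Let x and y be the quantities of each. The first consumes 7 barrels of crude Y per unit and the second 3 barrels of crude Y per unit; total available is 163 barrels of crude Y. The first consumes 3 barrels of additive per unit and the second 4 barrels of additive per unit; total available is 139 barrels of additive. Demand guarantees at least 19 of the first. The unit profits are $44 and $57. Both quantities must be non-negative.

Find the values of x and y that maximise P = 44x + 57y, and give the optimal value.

x = 19, y = 10, maximum P = 1406

Feasible corners and P = 44x + 57y:
  (163/7, 0) → P = 7172/7
  (19, 0) → P = 836
  (19, 10) → P = 1406

The optimum lies where 7x + 3y = 163 and x = 19.
Solving simultaneously gives x = 19, y = 10.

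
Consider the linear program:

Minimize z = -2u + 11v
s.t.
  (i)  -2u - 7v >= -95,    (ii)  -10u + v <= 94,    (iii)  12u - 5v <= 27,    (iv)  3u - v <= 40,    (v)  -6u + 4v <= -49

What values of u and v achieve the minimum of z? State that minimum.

u = -497/38, v = -699/19, minimum z = -7192/19

Corner points and z = -2u + 11v:
  (-497/38, -699/19) → z = -7192/19
  (-25/2, -31) → z = -316
  (-137/18, -71/3) → z = -2206/9

The binding constraints are -10u + v = 94 and 12u - 5v = 27.
Solving simultaneously gives u = -497/38, v = -699/19.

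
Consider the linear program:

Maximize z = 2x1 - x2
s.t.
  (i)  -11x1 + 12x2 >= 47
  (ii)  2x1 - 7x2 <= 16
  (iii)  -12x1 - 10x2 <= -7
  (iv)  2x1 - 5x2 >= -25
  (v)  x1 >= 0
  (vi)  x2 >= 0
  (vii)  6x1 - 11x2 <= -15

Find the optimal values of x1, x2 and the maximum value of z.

Vertices and z = 2x1 - x2:
  (65/31, 181/31) → z = -51/31
  (0, 47/12) → z = -47/12
  (0, 5) → z = -5

x1 = 65/31, x2 = 181/31, maximum z = -51/31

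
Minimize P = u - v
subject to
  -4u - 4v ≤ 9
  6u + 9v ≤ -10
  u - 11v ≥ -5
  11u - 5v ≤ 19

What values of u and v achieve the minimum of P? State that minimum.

Corner points and P = u - v:
  (-119/48, 11/48) → P = -65/24
  (31/64, -175/64) → P = 103/32
  (-31/15, 4/15) → P = -7/3
  (121/129, -224/129) → P = 115/43

u = -119/48, v = 11/48, minimum P = -65/24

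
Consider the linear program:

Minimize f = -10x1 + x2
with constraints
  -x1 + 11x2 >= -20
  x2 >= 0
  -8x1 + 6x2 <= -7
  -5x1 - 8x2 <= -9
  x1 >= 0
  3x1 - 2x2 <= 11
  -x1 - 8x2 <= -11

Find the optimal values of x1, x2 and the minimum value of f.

The binding constraints are -8x1 + 6x2 = -7 and 3x1 - 2x2 = 11.
Solving simultaneously gives x1 = 26, x2 = 67/2.

x1 = 26, x2 = 67/2, minimum f = -453/2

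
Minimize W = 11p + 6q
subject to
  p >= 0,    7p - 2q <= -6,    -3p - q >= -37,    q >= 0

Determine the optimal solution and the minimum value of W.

p = 0, q = 3, minimum W = 18

Corner points and W = 11p + 6q:
  (0, 3) → W = 18
  (0, 37) → W = 222
  (68/13, 277/13) → W = 2410/13

The binding constraints are p = 0 and 7p - 2q = -6.
Solving simultaneously gives p = 0, q = 3.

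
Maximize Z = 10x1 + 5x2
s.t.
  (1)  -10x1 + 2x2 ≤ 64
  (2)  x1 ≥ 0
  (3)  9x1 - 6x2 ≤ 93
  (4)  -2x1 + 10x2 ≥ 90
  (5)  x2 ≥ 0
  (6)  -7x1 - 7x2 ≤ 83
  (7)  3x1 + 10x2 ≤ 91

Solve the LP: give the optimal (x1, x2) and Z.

Extreme points and Z = 10x1 + 5x2:
  (0, 9) → Z = 45
  (0, 91/10) → Z = 91/2
  (1/5, 226/25) → Z = 236/5

x1 = 1/5, x2 = 226/25, maximum Z = 236/5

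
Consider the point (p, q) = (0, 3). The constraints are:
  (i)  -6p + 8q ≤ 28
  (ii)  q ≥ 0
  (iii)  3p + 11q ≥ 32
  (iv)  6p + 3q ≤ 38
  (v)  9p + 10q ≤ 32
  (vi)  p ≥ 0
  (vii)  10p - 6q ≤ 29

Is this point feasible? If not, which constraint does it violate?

(i): 24 ≤ 28 ✓
(ii): 3 ≥ 0 ✓
(iii): 33 ≥ 32 ✓
(iv): 9 ≤ 38 ✓
(v): 30 ≤ 32 ✓
(vi): 0 ≥ 0 ✓
(vii): -18 ≤ 29 ✓

feasible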